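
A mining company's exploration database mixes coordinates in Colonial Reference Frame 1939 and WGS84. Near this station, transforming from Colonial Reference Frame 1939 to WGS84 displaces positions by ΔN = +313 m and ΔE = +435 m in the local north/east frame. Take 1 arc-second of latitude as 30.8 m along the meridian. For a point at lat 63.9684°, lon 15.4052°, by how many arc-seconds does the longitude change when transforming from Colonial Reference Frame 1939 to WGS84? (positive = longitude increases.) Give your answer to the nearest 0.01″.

At latitude 63.9684°, cos φ = 0.438867.
1″ of longitude at this latitude = 30.80 × cos φ = 13.5171 m, so Δλ = 435.0 / 13.5171 = 32.181″.

Δλ = 32.18″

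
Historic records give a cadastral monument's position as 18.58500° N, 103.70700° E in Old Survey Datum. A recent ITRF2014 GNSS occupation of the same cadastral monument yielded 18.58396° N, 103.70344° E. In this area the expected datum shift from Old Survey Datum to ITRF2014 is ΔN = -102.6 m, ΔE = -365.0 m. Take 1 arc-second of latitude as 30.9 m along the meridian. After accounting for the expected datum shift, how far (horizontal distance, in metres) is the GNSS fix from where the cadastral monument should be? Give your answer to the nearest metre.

17 m

Observed coordinate differences: Δφ = -0.00104°, Δλ = -0.00356°.
Converting to metres (1° lat = 111240 m, cos φ = 0.947852): observed ΔN = -115.7 m, observed ΔE = -375.4 m.
Subtracting the expected shift leaves a residual of -115.7 − (-102.6) = -13.1 m north and -375.4 − (-365.0) = -10.4 m east.
Residual distance = √((-13.1)² + (-10.4)²) = 16.7 m.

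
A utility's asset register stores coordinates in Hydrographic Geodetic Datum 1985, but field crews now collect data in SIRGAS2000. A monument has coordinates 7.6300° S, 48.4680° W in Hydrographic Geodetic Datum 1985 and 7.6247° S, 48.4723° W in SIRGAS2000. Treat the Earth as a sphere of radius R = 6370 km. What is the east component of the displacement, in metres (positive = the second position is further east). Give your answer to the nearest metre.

Δφ = -7.6247° − -7.6300° = +0.0053°; Δλ = -48.4723° − -48.4680° = -0.0043°.
1° along a meridian = πR/180 = 111177 m.
ΔN = Δφ × 111177 = 589.2 m; ΔE = Δλ × 111177 × cos(-7.6300°) = -0.0043 × 111177 × 0.991146 = -473.8 m.

ΔE = -474 m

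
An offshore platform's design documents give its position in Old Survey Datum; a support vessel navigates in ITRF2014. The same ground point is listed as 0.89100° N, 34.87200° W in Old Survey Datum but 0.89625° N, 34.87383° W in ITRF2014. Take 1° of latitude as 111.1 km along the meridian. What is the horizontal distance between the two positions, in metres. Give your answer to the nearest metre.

Δφ = 0.89625° − 0.89100° = +0.00525°; Δλ = -34.87383° − -34.87200° = -0.00183°.
ΔN = Δφ × 111100 = 583.3 m; ΔE = Δλ × 111100 × cos(0.89100°) = -0.00183 × 111100 × 0.999879 = -203.3 m.
Distance = √(ΔE² + ΔN²) = √((-203.3)² + 583.3²) = 617.7 m.

618 m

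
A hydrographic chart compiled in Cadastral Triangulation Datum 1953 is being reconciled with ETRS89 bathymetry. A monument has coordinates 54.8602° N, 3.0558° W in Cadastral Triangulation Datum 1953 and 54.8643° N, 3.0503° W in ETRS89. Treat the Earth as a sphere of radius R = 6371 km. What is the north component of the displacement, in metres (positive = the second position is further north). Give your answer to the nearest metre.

ΔN = 456 m

Δφ = 54.8643° − 54.8602° = +0.0041°; Δλ = -3.0503° − -3.0558° = +0.0055°.
1° along a meridian = πR/180 = 111195 m.
ΔN = Δφ × 111195 = 455.9 m; ΔE = Δλ × 111195 × cos(54.8602°) = +0.0055 × 111195 × 0.575573 = 352.0 m.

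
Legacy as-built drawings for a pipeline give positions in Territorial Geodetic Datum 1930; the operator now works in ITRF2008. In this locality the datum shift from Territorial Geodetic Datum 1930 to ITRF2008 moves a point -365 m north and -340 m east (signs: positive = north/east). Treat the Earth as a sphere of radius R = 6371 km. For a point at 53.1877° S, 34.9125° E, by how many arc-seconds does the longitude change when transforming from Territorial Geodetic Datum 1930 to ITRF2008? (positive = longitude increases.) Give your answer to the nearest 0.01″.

Δλ = -18.37″

At latitude -53.1877°, cos φ = 0.599195.
One radian of longitude at latitude φ spans R cos φ, so Δλ = ΔE / (R cos φ) = -340.0 / (6371000 × 0.599195) = -8.9064e-05 rad = -18.371″.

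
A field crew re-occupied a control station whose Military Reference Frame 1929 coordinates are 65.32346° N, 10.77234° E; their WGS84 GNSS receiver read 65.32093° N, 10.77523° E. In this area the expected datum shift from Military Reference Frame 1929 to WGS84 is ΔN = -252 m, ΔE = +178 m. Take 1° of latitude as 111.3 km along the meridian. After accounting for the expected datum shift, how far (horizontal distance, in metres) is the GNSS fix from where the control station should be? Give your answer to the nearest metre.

Observed coordinate differences: Δφ = -0.00253°, Δλ = +0.00289°.
Converting to metres (1° lat = 111300 m, cos φ = 0.417495): observed ΔN = -281.6 m, observed ΔE = 134.3 m.
Subtracting the expected shift leaves a residual of -281.6 − (-252) = -29.6 m north and 134.3 − (178) = -43.7 m east.
Residual distance = √((-29.6)² + (-43.7)²) = 52.8 m.

53 m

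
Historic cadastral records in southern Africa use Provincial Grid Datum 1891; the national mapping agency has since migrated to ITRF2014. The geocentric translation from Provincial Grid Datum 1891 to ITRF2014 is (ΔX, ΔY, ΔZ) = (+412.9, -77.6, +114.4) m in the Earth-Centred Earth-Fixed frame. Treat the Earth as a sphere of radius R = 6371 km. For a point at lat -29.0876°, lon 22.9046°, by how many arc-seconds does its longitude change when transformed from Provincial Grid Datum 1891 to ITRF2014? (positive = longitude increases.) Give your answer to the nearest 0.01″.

sin φ = -0.486146, cos φ = 0.873877, sin λ = 0.389198, cos λ = 0.921154.
East component: ΔE = −sin λ·ΔX + cos λ·ΔY = −(0.389198)(412.9) + (0.921154)(-77.6) = -232.18 m.
1° of latitude spans πR/180 = 111195 m; at latitude φ, 1° of longitude spans that × cos φ = 97170.7 m, so Δλ = -232.18 / 97170.7 × 3600 = -8.602″.

Δλ = -8.60″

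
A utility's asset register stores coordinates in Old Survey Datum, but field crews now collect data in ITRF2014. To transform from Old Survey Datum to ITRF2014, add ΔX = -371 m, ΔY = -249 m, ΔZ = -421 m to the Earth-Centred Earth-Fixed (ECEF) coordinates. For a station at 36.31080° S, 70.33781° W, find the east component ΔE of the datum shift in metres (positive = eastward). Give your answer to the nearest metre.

The local east axis at (φ, λ) is (−sin λ, cos λ, 0), so ΔE = −sin(-70.33781°)·(-371) + cos(-70.33781°)·(-249) = -433.15 m.

ΔE = -433 m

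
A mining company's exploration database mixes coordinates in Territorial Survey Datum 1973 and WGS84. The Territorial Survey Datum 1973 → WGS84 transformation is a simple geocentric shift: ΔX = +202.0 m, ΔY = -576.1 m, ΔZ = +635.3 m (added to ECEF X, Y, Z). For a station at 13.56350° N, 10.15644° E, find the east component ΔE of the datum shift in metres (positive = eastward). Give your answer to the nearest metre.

ΔE = -603 m

At φ = 13.56350°, λ = 10.15644°: sin φ = 0.234523, cos φ = 0.972111, sin λ = 0.176336, cos λ = 0.984330.
ΔE = −sin λ·ΔX + cos λ·ΔY = −(0.176336)·(202.0) + (0.984330)·(-576.1) = -602.69 m.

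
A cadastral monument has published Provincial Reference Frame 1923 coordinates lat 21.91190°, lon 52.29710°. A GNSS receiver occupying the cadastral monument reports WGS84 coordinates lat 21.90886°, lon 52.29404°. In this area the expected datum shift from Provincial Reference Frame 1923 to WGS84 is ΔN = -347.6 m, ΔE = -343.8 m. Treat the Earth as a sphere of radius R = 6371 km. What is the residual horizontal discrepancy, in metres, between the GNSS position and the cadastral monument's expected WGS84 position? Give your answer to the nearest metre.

Observed coordinate differences: Δφ = -0.00304°, Δλ = -0.00306°.
Converting to metres (1° lat = 111195 m, cos φ = 0.927759): observed ΔN = -338.0 m, observed ΔE = -315.7 m.
Subtracting the expected shift leaves a residual of -338.0 − (-347.6) = 9.6 m north and -315.7 − (-343.8) = 28.1 m east.
Residual distance = √(9.6² + 28.1²) = 29.7 m.

30 m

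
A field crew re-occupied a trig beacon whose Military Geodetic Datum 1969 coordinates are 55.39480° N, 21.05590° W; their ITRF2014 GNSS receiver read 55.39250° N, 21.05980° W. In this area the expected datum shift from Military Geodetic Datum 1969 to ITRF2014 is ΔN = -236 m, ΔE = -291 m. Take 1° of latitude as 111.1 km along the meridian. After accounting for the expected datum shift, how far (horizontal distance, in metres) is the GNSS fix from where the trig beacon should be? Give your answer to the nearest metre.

Observed coordinate differences: Δφ = -0.00230°, Δλ = -0.00390°.
Converting to metres (1° lat = 111100 m, cos φ = 0.567918): observed ΔN = -255.5 m, observed ΔE = -246.1 m.
Subtracting the expected shift leaves a residual of -255.5 − (-236) = -19.5 m north and -246.1 − (-291) = 44.9 m east.
Residual distance = √((-19.5)² + 44.9²) = 49.0 m.

49 m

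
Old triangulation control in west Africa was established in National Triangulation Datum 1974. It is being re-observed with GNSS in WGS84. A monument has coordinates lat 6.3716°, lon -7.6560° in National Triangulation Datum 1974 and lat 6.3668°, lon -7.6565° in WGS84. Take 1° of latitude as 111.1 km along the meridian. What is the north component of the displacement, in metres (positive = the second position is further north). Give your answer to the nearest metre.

Δφ = 6.3668° − 6.3716° = -0.0048°; Δλ = -7.6565° − -7.6560° = -0.0005°.
ΔN = Δφ × 111100 = -533.3 m; ΔE = Δλ × 111100 × cos(6.3716°) = -0.0005 × 111100 × 0.993823 = -55.2 m.

ΔN = -533 m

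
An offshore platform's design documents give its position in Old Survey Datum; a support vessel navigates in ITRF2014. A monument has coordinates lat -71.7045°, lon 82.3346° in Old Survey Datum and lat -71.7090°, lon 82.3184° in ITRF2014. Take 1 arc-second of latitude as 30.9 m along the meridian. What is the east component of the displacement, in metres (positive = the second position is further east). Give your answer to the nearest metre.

Δφ = -71.7090° − -71.7045° = -0.0045°; Δλ = 82.3184° − 82.3346° = -0.0162°.
1° of latitude = 3600 × 30.90 = 111240 m.
ΔN = Δφ × 111240 = -500.6 m; ΔE = Δλ × 111240 × cos(-71.7045°) = -0.0162 × 111240 × 0.313918 = -565.7 m.

ΔE = -566 m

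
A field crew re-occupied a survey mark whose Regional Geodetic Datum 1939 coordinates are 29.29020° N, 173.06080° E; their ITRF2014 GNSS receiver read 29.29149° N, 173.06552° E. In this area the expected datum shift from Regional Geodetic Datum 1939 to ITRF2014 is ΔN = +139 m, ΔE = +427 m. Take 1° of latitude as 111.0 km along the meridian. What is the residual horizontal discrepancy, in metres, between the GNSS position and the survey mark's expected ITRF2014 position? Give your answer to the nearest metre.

30 m

Observed coordinate differences: Δφ = +0.00129°, Δλ = +0.00472°.
Converting to metres (1° lat = 111000 m, cos φ = 0.872153): observed ΔN = 143.2 m, observed ΔE = 456.9 m.
Subtracting the expected shift leaves a residual of 143.2 − (139) = 4.2 m north and 456.9 − (427) = 29.9 m east.
Residual distance = √(4.2² + 29.9²) = 30.2 m.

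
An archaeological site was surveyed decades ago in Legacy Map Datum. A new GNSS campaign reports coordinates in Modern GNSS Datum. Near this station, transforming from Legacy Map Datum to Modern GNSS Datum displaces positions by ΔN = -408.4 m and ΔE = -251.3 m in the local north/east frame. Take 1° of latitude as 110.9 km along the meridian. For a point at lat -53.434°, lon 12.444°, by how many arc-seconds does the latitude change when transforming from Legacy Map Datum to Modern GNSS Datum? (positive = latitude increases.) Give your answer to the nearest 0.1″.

1° of latitude = 110.9 km, so Δφ = -408.4 / 110900 = -0.0036826° = -13.257″.

Δφ = -13.3″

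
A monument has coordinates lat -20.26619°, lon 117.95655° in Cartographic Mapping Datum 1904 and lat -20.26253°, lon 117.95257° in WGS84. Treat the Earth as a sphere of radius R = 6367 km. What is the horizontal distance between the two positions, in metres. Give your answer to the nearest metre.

581 m

Δφ = -20.26253° − -20.26619° = +0.00366°; Δλ = 117.95257° − 117.95655° = -0.00398°.
1° along a meridian = πR/180 = 111125 m.
ΔN = Δφ × 111125 = 406.7 m; ΔE = Δλ × 111125 × cos(-20.26619°) = -0.00398 × 111125 × 0.938093 = -414.9 m.
Distance = √(ΔE² + ΔN²) = √((-414.9)² + 406.7²) = 581.0 m.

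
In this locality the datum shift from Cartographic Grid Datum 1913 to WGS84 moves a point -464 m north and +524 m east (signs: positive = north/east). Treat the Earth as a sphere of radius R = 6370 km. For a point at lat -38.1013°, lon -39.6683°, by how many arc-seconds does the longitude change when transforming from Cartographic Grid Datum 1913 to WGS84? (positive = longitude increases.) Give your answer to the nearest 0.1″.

Δλ = 21.6″

At latitude -38.1013°, cos φ = 0.786921.
One radian of longitude at latitude φ spans R cos φ, so Δλ = ΔE / (R cos φ) = 524.0 / (6370000 × 0.786921) = 1.0453e-04 rad = 21.562″.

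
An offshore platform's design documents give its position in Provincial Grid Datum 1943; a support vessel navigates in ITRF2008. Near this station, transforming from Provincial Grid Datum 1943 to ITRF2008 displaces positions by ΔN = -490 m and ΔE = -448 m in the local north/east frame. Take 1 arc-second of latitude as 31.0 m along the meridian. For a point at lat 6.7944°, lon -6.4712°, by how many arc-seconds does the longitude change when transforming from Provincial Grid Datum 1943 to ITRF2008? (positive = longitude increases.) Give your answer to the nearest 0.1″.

At latitude 6.7944°, cos φ = 0.992977.
1″ of longitude at this latitude = 31.00 × cos φ = 30.7823 m, so Δλ = -448.0 / 30.7823 = -14.554″.

Δλ = -14.6″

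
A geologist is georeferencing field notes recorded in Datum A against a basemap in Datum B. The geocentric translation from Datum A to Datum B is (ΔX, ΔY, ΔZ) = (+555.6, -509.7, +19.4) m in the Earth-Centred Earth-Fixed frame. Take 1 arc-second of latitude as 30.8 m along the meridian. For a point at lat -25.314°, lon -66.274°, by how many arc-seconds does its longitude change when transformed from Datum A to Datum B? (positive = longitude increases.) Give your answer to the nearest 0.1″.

Δλ = 10.9″

sin φ = -0.427579, cos φ = 0.903978, sin λ = -0.915480, cos λ = 0.402363.
East component: ΔE = −sin λ·ΔX + cos λ·ΔY = −(-0.915480)(555.6) + (0.402363)(-509.7) = 303.56 m.
1° of latitude spans 3600 × 30.80 = 110880 m; at latitude φ, 1° of longitude spans that × cos φ = 100233.1 m, so Δλ = 303.56 / 100233.1 × 3600 = 10.903″.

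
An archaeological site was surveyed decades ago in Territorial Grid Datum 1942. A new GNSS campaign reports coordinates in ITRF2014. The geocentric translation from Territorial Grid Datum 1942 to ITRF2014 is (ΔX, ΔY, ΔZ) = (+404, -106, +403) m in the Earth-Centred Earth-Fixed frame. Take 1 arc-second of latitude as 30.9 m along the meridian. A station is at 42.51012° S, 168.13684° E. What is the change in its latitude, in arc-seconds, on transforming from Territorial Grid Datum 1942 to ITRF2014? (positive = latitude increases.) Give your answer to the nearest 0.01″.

Δφ = 0.49″

sin φ = -0.675720, cos φ = 0.737158, sin λ = 0.205575, cos λ = -0.978641.
North component: ΔN = −sin φ cos λ·ΔX − sin φ sin λ·ΔY + cos φ·ΔZ = −(-0.675720)(-0.978641)(404) − (-0.675720)(0.205575)(-106) + (0.737158)(403) = 15.19 m.
1° of latitude spans 3600 × 30.90 = 111240 m, so Δφ = 15.19 / 111240 × 3600 = 0.492″.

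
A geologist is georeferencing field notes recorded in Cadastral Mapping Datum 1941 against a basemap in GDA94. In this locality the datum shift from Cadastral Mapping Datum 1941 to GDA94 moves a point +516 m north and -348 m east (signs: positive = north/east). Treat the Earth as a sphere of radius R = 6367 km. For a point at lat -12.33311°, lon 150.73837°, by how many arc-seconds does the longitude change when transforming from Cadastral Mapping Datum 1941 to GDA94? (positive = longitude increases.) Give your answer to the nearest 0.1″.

Δλ = -11.5″

At latitude -12.33311°, cos φ = 0.976922.
One radian of longitude at latitude φ spans R cos φ, so Δλ = ΔE / (R cos φ) = -348.0 / (6367000 × 0.976922) = -5.5948e-05 rad = -11.540″.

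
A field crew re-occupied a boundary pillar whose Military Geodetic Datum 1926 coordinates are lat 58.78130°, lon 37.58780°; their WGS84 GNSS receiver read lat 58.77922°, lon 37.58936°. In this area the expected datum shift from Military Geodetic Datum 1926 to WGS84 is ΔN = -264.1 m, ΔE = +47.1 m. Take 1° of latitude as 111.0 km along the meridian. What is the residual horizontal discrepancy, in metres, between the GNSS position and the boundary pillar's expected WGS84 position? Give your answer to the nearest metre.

Observed coordinate differences: Δφ = -0.00208°, Δλ = +0.00156°.
Converting to metres (1° lat = 111000 m, cos φ = 0.518306): observed ΔN = -230.9 m, observed ΔE = 89.7 m.
Subtracting the expected shift leaves a residual of -230.9 − (-264.1) = 33.2 m north and 89.7 − (47.1) = 42.6 m east.
Residual distance = √(33.2² + 42.6²) = 54.1 m.

54 m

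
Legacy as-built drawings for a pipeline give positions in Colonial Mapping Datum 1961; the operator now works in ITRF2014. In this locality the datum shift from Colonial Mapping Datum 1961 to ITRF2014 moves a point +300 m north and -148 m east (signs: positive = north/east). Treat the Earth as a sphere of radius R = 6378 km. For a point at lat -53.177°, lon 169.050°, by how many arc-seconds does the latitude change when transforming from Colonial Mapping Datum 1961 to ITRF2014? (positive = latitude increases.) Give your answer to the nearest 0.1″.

On a sphere of radius R, 1 rad of latitude = R, so Δφ = ΔN / R = 300.0 / 6378000 = 4.7037e-05 rad = 9.702″.

Δφ = 9.7″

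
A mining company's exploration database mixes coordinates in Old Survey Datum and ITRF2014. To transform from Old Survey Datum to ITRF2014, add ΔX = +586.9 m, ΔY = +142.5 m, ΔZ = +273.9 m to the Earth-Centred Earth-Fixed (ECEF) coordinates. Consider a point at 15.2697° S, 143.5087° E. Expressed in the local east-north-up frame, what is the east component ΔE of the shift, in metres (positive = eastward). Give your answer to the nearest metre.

ΔE = -464 m

The local east axis at (φ, λ) is (−sin λ, cos λ, 0), so ΔE = −sin(143.5087°)·586.9 + cos(143.5087°)·142.5 = -463.59 m.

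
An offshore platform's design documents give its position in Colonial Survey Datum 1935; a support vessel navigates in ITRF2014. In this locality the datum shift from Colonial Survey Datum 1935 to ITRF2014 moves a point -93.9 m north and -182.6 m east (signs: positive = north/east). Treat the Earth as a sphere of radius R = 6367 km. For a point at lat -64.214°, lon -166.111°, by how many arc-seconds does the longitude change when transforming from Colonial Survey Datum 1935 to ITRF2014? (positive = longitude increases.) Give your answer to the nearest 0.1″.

Δλ = -13.6″

At latitude -64.214°, cos φ = 0.435011.
One radian of longitude at latitude φ spans R cos φ, so Δλ = ΔE / (R cos φ) = -182.6 / (6367000 × 0.435011) = -6.5927e-05 rad = -13.598″.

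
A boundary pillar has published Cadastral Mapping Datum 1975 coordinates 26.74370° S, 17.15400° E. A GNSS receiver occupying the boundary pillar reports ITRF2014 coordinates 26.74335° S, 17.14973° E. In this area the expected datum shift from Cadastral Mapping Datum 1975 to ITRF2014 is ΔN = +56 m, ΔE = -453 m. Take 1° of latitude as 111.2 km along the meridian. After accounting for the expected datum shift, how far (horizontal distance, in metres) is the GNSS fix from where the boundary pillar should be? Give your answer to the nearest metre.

Observed coordinate differences: Δφ = +0.00035°, Δλ = -0.00427°.
Converting to metres (1° lat = 111200 m, cos φ = 0.893028): observed ΔN = 38.9 m, observed ΔE = -424.0 m.
Subtracting the expected shift leaves a residual of 38.9 − (56) = -17.1 m north and -424.0 − (-453) = 29.0 m east.
Residual distance = √((-17.1)² + 29.0²) = 33.6 m.

34 m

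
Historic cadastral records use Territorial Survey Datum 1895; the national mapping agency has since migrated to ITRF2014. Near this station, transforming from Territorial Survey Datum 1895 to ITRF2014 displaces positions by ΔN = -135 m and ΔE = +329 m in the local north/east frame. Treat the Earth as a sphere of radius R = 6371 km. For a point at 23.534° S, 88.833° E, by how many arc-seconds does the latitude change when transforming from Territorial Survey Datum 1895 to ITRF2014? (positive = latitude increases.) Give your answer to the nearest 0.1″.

On a sphere of radius R, 1 rad of latitude = R, so Δφ = ΔN / R = -135.0 / 6371000 = -2.1190e-05 rad = -4.371″.

Δφ = -4.4″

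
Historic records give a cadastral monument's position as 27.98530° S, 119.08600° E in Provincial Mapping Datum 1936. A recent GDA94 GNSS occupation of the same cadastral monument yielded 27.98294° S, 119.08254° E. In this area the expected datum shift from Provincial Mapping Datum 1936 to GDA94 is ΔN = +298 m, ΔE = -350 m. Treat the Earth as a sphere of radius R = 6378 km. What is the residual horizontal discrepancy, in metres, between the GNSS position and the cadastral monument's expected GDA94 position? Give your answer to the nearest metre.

37 m

Observed coordinate differences: Δφ = +0.00236°, Δλ = -0.00346°.
Converting to metres (1° lat = 111317 m, cos φ = 0.883068): observed ΔN = 262.7 m, observed ΔE = -340.1 m.
Subtracting the expected shift leaves a residual of 262.7 − (298) = -35.3 m north and -340.1 − (-350) = 9.9 m east.
Residual distance = √((-35.3)² + 9.9²) = 36.6 m.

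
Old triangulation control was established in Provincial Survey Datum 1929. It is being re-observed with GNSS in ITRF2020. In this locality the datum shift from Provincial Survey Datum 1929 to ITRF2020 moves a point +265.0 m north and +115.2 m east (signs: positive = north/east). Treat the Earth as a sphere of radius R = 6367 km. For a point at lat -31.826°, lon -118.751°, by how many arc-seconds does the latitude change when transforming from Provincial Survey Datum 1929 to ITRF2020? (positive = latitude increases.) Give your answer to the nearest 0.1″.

On a sphere of radius R, 1 rad of latitude = R, so Δφ = ΔN / R = 265.0 / 6367000 = 4.1621e-05 rad = 8.585″.

Δφ = 8.6″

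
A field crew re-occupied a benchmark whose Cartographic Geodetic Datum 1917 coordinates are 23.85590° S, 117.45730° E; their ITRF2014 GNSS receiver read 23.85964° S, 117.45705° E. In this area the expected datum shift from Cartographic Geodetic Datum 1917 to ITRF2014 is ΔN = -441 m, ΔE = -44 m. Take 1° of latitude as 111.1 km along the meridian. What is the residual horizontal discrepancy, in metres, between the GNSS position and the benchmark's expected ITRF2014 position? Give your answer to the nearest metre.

32 m

Observed coordinate differences: Δφ = -0.00374°, Δλ = -0.00025°.
Converting to metres (1° lat = 111100 m, cos φ = 0.914566): observed ΔN = -415.5 m, observed ΔE = -25.4 m.
Subtracting the expected shift leaves a residual of -415.5 − (-441) = 25.5 m north and -25.4 − (-44) = 18.6 m east.
Residual distance = √(25.5² + 18.6²) = 31.6 m.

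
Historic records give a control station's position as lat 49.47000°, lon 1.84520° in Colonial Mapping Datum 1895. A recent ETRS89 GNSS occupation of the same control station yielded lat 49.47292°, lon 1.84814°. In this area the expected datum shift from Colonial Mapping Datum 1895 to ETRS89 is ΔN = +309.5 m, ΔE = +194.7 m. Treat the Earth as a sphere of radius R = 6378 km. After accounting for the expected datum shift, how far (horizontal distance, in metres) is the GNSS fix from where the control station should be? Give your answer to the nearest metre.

Observed coordinate differences: Δφ = +0.00292°, Δλ = +0.00294°.
Converting to metres (1° lat = 111317 m, cos φ = 0.649846): observed ΔN = 325.0 m, observed ΔE = 212.7 m.
Subtracting the expected shift leaves a residual of 325.0 − (309.5) = 15.5 m north and 212.7 − (194.7) = 18.0 m east.
Residual distance = √(15.5² + 18.0²) = 23.8 m.

24 m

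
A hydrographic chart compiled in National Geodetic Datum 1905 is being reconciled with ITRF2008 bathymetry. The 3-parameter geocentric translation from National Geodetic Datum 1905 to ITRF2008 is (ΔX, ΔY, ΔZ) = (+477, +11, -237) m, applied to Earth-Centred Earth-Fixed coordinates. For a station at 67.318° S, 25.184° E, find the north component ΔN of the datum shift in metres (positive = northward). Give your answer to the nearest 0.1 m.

ΔN = 311.2 m

At φ = -67.318°, λ = 25.184°: sin φ = -0.922659, cos φ = 0.385616, sin λ = 0.425527, cos λ = 0.904946.
ΔN = −sin φ cos λ·ΔX − sin φ sin λ·ΔY + cos φ·ΔZ = −(-0.922659)(0.904946)(477) − (-0.922659)(0.425527)(11) + (0.385616)(-237) = 311.20 m.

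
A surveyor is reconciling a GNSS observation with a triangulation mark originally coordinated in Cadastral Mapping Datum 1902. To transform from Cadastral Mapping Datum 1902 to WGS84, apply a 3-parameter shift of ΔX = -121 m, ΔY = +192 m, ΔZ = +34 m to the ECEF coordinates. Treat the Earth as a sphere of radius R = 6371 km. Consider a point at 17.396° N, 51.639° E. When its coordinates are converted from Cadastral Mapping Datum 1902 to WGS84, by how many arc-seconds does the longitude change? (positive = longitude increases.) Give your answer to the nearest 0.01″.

sin φ = 0.298974, cos φ = 0.954261, sin λ = 0.784116, cos λ = 0.620614.
East component: ΔE = −sin λ·ΔX + cos λ·ΔY = −(0.784116)(-121) + (0.620614)(192) = 214.04 m.
1° of latitude spans πR/180 = 111195 m; at latitude φ, 1° of longitude spans that × cos φ = 106109.0 m, so Δλ = 214.04 / 106109.0 × 3600 = 7.262″.

Δλ = 7.26″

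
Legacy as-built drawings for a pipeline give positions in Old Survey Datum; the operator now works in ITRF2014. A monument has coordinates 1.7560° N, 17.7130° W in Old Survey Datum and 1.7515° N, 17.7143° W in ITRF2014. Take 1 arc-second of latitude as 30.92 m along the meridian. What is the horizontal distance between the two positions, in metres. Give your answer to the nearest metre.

521 m

Δφ = 1.7515° − 1.7560° = -0.0045°; Δλ = -17.7143° − -17.7130° = -0.0013°.
1° of latitude = 3600 × 30.92 = 111312 m.
ΔN = Δφ × 111312 = -500.9 m; ΔE = Δλ × 111312 × cos(1.7560°) = -0.0013 × 111312 × 0.999530 = -144.6 m.
Distance = √(ΔE² + ΔN²) = √((-144.6)² + (-500.9)²) = 521.4 m.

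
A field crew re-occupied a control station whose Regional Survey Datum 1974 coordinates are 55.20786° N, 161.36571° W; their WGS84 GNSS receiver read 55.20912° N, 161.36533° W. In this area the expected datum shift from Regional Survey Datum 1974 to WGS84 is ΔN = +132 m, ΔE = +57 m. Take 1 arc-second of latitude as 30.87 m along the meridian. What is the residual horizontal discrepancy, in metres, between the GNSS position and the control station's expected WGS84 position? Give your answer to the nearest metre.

34 m

Observed coordinate differences: Δφ = +0.00126°, Δλ = +0.00038°.
Converting to metres (1° lat = 111132 m, cos φ = 0.570601): observed ΔN = 140.0 m, observed ΔE = 24.1 m.
Subtracting the expected shift leaves a residual of 140.0 − (132) = 8.0 m north and 24.1 − (57) = -32.9 m east.
Residual distance = √(8.0² + (-32.9)²) = 33.9 m.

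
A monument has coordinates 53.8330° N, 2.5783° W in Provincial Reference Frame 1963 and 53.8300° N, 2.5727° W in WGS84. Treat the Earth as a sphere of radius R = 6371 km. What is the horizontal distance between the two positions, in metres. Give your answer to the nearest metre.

496 m

Δφ = 53.8300° − 53.8330° = -0.0030°; Δλ = -2.5727° − -2.5783° = +0.0056°.
1° along a meridian = πR/180 = 111195 m.
ΔN = Δφ × 111195 = -333.6 m; ΔE = Δλ × 111195 × cos(53.8330°) = +0.0056 × 111195 × 0.590141 = 367.5 m.
Distance = √(ΔE² + ΔN²) = √(367.5² + (-333.6)²) = 496.3 m.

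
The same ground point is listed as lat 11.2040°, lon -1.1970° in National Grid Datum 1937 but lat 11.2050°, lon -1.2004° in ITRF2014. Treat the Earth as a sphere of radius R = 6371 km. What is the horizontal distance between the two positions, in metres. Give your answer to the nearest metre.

Δφ = 11.2050° − 11.2040° = +0.0010°; Δλ = -1.2004° − -1.1970° = -0.0034°.
1° along a meridian = πR/180 = 111195 m.
ΔN = Δφ × 111195 = 111.2 m; ΔE = Δλ × 111195 × cos(11.2040°) = -0.0034 × 111195 × 0.980942 = -370.9 m.
Distance = √(ΔE² + ΔN²) = √((-370.9)² + 111.2²) = 387.2 m.

387 m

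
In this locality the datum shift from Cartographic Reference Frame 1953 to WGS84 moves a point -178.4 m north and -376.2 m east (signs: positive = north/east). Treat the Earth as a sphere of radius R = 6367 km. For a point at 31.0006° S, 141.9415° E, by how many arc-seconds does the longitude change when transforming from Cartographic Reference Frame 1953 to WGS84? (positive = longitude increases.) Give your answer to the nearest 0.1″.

At latitude -31.0006°, cos φ = 0.857162.
One radian of longitude at latitude φ spans R cos φ, so Δλ = ΔE / (R cos φ) = -376.2 / (6367000 × 0.857162) = -6.8932e-05 rad = -14.218″.

Δλ = -14.2″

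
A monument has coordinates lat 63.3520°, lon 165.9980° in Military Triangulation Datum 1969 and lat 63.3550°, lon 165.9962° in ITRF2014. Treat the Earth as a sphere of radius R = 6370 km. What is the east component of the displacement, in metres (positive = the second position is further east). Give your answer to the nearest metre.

Δφ = 63.3550° − 63.3520° = +0.0030°; Δλ = 165.9962° − 165.9980° = -0.0018°.
1° along a meridian = πR/180 = 111177 m.
ΔN = Δφ × 111177 = 333.5 m; ΔE = Δλ × 111177 × cos(63.3520°) = -0.0018 × 111177 × 0.448508 = -89.8 m.

ΔE = -90 m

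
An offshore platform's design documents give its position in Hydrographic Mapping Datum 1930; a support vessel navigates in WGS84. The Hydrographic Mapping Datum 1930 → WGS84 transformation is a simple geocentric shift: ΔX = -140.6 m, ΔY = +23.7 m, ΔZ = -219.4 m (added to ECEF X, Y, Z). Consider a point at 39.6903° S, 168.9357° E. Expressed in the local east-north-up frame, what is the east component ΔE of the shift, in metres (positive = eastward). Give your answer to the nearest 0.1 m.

The local east axis at (φ, λ) is (−sin λ, cos λ, 0), so ΔE = −sin(168.9357°)·(-140.6) + cos(168.9357°)·23.7 = 3.72 m.

ΔE = 3.7 m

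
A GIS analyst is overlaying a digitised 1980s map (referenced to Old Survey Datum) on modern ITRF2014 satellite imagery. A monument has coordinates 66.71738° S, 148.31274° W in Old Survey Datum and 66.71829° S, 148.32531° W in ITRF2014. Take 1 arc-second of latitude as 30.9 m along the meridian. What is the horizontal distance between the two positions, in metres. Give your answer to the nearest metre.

Δφ = -66.71829° − -66.71738° = -0.00091°; Δλ = -148.32531° − -148.31274° = -0.01257°.
1° of latitude = 3600 × 30.90 = 111240 m.
ΔN = Δφ × 111240 = -101.2 m; ΔE = Δλ × 111240 × cos(-66.71738°) = -0.01257 × 111240 × 0.395267 = -552.7 m.
Distance = √(ΔE² + ΔN²) = √((-552.7)² + (-101.2)²) = 561.9 m.

562 m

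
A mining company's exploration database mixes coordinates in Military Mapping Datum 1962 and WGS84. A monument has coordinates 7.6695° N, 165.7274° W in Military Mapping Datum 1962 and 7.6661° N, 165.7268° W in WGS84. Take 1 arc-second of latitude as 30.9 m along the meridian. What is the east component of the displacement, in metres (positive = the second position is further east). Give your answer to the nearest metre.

Δφ = 7.6661° − 7.6695° = -0.0034°; Δλ = -165.7268° − -165.7274° = +0.0006°.
1° of latitude = 3600 × 30.90 = 111240 m.
ΔN = Δφ × 111240 = -378.2 m; ΔE = Δλ × 111240 × cos(7.6695°) = +0.0006 × 111240 × 0.991054 = 66.1 m.

ΔE = 66 m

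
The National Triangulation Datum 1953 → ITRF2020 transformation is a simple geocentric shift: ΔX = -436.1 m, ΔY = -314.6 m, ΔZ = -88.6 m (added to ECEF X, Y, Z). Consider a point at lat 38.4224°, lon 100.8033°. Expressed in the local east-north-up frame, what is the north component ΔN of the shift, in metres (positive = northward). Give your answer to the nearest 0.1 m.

At φ = 38.4224°, λ = 100.8033°: sin φ = 0.621454, cos φ = 0.783451, sin λ = 0.982276, cos λ = -0.187438.
ΔN = −sin φ cos λ·ΔX − sin φ sin λ·ΔY + cos φ·ΔZ = −(0.621454)(-0.187438)(-436.1) − (0.621454)(0.982276)(-314.6) + (0.783451)(-88.6) = 71.83 m.

ΔN = 71.8 m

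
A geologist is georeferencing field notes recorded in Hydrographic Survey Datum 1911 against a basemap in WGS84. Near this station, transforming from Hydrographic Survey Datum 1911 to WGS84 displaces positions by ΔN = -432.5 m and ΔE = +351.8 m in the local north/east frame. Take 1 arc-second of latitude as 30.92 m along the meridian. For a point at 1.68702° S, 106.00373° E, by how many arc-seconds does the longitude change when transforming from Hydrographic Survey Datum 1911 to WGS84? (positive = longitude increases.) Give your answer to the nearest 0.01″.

At latitude -1.68702°, cos φ = 0.999567.
1″ of longitude at this latitude = 30.92 × cos φ = 30.9066 m, so Δλ = 351.8 / 30.9066 = 11.383″.

Δλ = 11.38″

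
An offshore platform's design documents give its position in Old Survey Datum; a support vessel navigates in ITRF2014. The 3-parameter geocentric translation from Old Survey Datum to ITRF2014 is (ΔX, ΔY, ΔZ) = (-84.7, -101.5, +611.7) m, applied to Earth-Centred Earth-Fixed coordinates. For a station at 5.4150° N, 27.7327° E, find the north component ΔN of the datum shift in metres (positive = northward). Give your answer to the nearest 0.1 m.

ΔN = 620.5 m

At φ = 5.4150°, λ = 27.7327°: sin φ = 0.094369, cos φ = 0.995537, sin λ = 0.465347, cos λ = 0.885128.
ΔN = −sin φ cos λ·ΔX − sin φ sin λ·ΔY + cos φ·ΔZ = −(0.094369)(0.885128)(-84.7) − (0.094369)(0.465347)(-101.5) + (0.995537)(611.7) = 620.50 m.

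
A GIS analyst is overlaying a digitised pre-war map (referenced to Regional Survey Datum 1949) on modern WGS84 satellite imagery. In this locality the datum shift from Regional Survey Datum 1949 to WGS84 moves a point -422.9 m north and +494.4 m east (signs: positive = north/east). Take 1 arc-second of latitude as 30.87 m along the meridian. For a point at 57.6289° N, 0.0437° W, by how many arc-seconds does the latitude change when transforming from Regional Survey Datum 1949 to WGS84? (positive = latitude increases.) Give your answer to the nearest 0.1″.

Δφ = -13.7″

1″ of latitude = 30.87 m, so Δφ = -422.9 / 30.87 = -13.699″.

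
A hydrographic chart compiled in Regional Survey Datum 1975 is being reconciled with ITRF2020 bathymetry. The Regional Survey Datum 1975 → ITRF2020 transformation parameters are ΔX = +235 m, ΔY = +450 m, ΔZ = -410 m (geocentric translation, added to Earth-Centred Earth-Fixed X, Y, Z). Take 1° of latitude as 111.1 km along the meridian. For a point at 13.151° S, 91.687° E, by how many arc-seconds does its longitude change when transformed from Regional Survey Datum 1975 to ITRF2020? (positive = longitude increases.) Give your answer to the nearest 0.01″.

sin φ = -0.227518, cos φ = 0.973774, sin λ = 0.999567, cos λ = -0.029439.
East component: ΔE = −sin λ·ΔX + cos λ·ΔY = −(0.999567)(235) + (-0.029439)(450) = -248.15 m.
1° of latitude spans 111100 m; at latitude φ, 1° of longitude spans that × cos φ = 108186.3 m, so Δλ = -248.15 / 108186.3 × 3600 = -8.257″.

Δλ = -8.26″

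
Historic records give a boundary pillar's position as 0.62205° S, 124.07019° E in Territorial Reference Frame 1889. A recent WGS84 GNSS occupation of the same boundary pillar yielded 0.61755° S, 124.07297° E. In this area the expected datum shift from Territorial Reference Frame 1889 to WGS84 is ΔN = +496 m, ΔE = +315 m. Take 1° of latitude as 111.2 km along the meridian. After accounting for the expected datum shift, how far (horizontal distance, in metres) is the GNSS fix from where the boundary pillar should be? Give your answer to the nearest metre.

7 m

Observed coordinate differences: Δφ = +0.00450°, Δλ = +0.00278°.
Converting to metres (1° lat = 111200 m, cos φ = 0.999941): observed ΔN = 500.4 m, observed ΔE = 309.1 m.
Subtracting the expected shift leaves a residual of 500.4 − (496) = 4.4 m north and 309.1 − (315) = -5.9 m east.
Residual distance = √(4.4² + (-5.9)²) = 7.3 m.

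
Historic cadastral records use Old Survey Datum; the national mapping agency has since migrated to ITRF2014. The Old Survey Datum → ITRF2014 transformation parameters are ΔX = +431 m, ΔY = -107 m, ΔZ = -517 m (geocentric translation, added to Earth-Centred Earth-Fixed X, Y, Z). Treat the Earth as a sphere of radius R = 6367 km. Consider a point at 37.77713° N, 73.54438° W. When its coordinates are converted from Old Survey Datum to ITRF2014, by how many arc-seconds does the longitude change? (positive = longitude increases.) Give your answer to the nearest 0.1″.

sin φ = 0.612592, cos φ = 0.790400, sin λ = -0.959039, cos λ = 0.283273.
East component: ΔE = −sin λ·ΔX + cos λ·ΔY = −(-0.959039)(431) + (0.283273)(-107) = 383.04 m.
1° of latitude spans πR/180 = 111125 m; at latitude φ, 1° of longitude spans that × cos φ = 87833.2 m, so Δλ = 383.04 / 87833.2 × 3600 = 15.699″.

Δλ = 15.7″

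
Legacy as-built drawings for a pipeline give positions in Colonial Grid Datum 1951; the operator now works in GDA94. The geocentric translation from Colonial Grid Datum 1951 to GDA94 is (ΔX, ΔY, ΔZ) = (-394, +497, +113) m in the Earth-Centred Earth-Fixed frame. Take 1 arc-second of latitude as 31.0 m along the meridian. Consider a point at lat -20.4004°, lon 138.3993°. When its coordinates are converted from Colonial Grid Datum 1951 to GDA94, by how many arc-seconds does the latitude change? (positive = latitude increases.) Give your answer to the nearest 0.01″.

Δφ = 10.44″

sin φ = -0.348579, cos φ = 0.937280, sin λ = 0.663935, cos λ = -0.747790.
North component: ΔN = −sin φ cos λ·ΔX − sin φ sin λ·ΔY + cos φ·ΔZ = −(-0.348579)(-0.747790)(-394) − (-0.348579)(0.663935)(497) + (0.937280)(113) = 323.64 m.
1° of latitude spans 3600 × 31.00 = 111600 m, so Δφ = 323.64 / 111600 × 3600 = 10.440″.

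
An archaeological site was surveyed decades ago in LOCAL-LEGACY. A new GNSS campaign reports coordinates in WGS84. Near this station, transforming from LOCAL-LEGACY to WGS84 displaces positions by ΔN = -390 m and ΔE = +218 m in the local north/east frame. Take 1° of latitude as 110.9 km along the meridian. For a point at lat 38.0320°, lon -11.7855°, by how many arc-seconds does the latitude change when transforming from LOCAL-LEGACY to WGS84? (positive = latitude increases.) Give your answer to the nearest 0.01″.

1° of latitude = 110.9 km, so Δφ = -390.0 / 110900 = -0.0035167° = -12.660″.

Δφ = -12.66″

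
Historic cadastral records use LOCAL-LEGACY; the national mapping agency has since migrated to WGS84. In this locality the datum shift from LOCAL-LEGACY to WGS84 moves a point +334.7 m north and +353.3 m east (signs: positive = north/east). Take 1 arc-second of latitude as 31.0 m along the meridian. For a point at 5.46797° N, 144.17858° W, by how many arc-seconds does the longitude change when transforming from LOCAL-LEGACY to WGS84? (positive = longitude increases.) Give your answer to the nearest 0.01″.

Δλ = 11.45″

At latitude 5.46797°, cos φ = 0.995450.
1″ of longitude at this latitude = 31.00 × cos φ = 30.8589 m, so Δλ = 353.3 / 30.8589 = 11.449″.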